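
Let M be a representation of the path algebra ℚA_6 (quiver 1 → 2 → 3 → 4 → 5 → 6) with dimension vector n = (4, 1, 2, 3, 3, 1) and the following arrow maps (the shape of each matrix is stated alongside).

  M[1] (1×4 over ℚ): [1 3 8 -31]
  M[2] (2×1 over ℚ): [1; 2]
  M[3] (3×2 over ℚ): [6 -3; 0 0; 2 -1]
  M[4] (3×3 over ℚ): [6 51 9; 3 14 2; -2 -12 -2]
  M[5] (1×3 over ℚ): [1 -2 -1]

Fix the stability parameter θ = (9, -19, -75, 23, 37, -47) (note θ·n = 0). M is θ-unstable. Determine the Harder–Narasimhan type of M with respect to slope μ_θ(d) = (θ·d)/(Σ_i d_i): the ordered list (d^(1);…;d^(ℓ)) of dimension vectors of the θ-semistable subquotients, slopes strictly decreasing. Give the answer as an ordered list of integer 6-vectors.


Via rank(M_{q-1}∘⋯∘M_p): M ≅ I[1,1]^3, I[1,3], I[3,6], I[4,5]^2.
μ_θ-semistable layers: μ^(1)=37; μ^(2)=23; μ^(3)=9; μ^(4)=13/3; μ^(5)=-85/3; μ^(6)=-75

((0, 0, 0, 0, 2, 0); (0, 0, 0, 2, 0, 0); (3, 0, 0, 0, 0, 0); (0, 0, 0, 1, 1, 1); (1, 1, 1, 0, 0, 0); (0, 0, 1, 0, 0, 0))


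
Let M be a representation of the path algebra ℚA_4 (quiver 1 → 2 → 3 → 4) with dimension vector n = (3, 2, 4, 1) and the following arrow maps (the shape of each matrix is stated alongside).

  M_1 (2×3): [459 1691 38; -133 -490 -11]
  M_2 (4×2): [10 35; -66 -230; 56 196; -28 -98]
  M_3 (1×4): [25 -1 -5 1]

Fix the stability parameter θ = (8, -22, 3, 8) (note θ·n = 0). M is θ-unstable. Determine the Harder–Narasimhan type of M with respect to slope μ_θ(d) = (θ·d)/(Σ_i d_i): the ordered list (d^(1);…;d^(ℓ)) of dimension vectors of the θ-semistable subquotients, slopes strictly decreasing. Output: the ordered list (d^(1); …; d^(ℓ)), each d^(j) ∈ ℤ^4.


Barcode: M ≅ I[1,1], I[1,3], I[1,4], I[3,3]^2. HN layers by μ_θ (3 steps, strictly decreasing):
  μ^(1)=8; μ^(2)=3; μ^(3)=-7

((1, 0, 0, 1); (0, 0, 4, 0); (2, 2, 0, 0))


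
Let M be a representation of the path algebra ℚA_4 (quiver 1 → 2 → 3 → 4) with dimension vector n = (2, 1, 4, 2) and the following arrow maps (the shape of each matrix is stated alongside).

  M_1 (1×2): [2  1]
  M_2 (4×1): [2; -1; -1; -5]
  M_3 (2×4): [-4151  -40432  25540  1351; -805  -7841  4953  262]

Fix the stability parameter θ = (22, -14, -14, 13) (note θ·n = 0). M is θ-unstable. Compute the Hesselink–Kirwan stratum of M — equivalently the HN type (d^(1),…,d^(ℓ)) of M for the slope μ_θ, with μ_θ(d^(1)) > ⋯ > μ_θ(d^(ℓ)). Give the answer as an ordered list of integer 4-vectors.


Barcode: M ≅ I[1,1], I[1,4], I[3,3]^2, I[3,4]. HN layers by μ_θ (4 steps, strictly decreasing):
  μ^(1)=22; μ^(2)=13; μ^(3)=-2; μ^(4)=-14

((1, 0, 0, 0); (0, 0, 0, 2); (1, 1, 1, 0); (0, 0, 3, 0))


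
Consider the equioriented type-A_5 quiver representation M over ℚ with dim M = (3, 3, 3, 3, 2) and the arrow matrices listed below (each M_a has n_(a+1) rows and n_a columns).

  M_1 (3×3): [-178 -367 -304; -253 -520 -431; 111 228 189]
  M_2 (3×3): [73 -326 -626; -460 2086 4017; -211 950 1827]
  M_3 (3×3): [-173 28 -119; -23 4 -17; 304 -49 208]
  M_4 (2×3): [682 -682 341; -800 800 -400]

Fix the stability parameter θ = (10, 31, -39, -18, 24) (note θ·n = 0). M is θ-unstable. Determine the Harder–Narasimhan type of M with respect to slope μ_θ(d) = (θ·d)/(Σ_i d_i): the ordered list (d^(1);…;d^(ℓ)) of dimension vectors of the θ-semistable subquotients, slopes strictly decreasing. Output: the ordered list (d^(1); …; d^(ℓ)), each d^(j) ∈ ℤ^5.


Interval decomposition of M: I[1,1], I[1,4], I[1,5], I[2,4], I[5,5].
HN type (ℓ=4): μ^(1)=24; μ^(2)=10; μ^(3)=-4; μ^(4)=-26/3

((0, 0, 0, 0, 2); (1, 0, 0, 0, 0); (2, 2, 2, 2, 0); (0, 1, 1, 1, 0))


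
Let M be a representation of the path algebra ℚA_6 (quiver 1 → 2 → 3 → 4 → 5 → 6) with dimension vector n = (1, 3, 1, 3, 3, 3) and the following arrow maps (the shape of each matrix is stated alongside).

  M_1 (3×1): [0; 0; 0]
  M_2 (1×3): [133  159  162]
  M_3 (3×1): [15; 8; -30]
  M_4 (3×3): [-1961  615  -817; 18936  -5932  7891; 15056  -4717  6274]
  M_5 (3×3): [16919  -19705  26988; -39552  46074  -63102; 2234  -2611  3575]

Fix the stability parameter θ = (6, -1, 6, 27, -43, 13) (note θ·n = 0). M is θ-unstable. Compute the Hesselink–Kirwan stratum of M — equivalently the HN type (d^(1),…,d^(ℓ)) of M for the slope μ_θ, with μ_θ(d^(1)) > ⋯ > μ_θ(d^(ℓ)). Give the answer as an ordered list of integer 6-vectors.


Interval decomposition of M: I[1,1], I[2,2]^2, I[2,6], I[4,5], I[4,6], I[6,6].
HN type (ℓ=5): μ^(1)=13; μ^(2)=6; μ^(3)=-1; μ^(4)=-11/4; μ^(5)=-8

((0, 0, 0, 0, 0, 3); (1, 0, 0, 0, 0, 0); (0, 2, 0, 0, 0, 0); (0, 1, 1, 1, 1, 0); (0, 0, 0, 2, 2, 0))


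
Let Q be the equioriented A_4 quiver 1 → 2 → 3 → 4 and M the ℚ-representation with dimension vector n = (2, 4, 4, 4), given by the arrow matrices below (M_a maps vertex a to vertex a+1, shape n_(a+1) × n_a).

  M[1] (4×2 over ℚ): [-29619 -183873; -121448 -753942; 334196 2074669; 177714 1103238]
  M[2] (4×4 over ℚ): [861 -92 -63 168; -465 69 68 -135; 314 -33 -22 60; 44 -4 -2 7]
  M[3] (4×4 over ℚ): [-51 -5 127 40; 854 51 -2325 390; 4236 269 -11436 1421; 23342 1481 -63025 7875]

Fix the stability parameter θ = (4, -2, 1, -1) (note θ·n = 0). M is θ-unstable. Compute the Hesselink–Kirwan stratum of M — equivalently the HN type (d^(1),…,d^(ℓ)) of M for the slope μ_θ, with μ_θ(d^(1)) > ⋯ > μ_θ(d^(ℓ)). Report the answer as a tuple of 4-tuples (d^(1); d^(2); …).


Barcode: M ≅ I[1,4]^2, I[2,4]^2. HN layers by μ_θ (3 steps, strictly decreasing):
  μ^(1)=1/2; μ^(2)=0; μ^(3)=-2

((2, 2, 2, 2); (0, 0, 2, 2); (0, 2, 0, 0))


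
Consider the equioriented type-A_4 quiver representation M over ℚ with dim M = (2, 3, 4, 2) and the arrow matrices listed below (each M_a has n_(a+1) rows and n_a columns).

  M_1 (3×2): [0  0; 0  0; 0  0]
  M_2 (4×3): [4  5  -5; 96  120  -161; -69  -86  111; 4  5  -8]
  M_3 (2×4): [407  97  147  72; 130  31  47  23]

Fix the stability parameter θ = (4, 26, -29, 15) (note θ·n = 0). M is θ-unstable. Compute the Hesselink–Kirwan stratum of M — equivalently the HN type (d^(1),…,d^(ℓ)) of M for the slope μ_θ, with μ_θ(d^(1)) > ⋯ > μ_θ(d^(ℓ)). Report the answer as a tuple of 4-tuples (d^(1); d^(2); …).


Interval decomposition of M: I[1,1]^2, I[2,3], I[2,4]^2, I[3,3].
HN type (ℓ=4): μ^(1)=15; μ^(2)=4; μ^(3)=-3/2; μ^(4)=-29

((0, 0, 0, 2); (2, 0, 0, 0); (0, 3, 3, 0); (0, 0, 1, 0))


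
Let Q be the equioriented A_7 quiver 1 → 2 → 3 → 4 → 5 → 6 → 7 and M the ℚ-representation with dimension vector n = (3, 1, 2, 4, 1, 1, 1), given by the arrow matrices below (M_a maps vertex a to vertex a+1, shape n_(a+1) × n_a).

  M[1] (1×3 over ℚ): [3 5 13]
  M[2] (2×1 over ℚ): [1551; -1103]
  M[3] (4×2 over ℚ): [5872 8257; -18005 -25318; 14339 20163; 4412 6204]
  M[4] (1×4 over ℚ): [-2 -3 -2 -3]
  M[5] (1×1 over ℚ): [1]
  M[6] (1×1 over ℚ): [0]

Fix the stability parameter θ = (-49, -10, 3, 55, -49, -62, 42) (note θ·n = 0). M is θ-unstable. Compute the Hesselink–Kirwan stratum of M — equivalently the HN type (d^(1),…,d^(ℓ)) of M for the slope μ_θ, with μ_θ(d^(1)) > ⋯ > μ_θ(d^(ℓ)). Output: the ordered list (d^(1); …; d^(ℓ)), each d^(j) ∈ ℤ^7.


Interval decomposition of M: I[1,1]^2, I[1,6], I[3,4], I[4,4]^2, I[7,7].
HN type (ℓ=5): μ^(1)=55; μ^(2)=42; μ^(3)=3; μ^(4)=-63/5; μ^(5)=-49

((0, 0, 0, 3, 0, 0, 0); (0, 0, 0, 0, 0, 0, 1); (0, 0, 1, 0, 0, 0, 0); (0, 1, 1, 1, 1, 1, 0); (3, 0, 0, 0, 0, 0, 0))


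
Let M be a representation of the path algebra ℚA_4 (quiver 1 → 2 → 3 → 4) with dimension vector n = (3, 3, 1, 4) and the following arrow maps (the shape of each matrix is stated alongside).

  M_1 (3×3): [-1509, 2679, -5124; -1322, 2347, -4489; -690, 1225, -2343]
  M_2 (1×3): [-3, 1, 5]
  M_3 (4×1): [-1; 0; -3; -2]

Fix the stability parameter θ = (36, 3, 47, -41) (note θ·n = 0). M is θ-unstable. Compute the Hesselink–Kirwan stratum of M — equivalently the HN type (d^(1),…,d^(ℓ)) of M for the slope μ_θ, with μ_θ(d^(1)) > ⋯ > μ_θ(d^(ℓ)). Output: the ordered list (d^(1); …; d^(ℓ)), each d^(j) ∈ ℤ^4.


Barcode: M ≅ I[1,1], I[1,2], I[1,4], I[2,2], I[4,4]^3. HN layers by μ_θ (5 steps, strictly decreasing):
  μ^(1)=36; μ^(2)=39/2; μ^(3)=45/4; μ^(4)=3; μ^(5)=-41

((1, 0, 0, 0); (1, 1, 0, 0); (1, 1, 1, 1); (0, 1, 0, 0); (0, 0, 0, 3))


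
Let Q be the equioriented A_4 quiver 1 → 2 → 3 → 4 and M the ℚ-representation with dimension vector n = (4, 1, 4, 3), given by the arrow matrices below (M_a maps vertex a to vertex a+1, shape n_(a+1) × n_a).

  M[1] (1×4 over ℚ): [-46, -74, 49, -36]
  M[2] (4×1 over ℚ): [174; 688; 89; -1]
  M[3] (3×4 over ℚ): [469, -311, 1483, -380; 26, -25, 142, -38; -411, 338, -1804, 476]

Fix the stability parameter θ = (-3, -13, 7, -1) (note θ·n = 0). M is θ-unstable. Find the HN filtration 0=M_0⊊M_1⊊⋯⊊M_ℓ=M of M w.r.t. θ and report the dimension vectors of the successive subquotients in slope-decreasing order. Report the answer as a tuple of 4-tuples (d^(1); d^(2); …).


Barcode: M ≅ I[1,1]^3, I[1,4], I[3,3], I[3,4]^2. HN layers by μ_θ (4 steps, strictly decreasing):
  μ^(1)=7; μ^(2)=3; μ^(3)=-3; μ^(4)=-8

((0, 0, 1, 0); (0, 0, 3, 3); (3, 0, 0, 0); (1, 1, 0, 0))


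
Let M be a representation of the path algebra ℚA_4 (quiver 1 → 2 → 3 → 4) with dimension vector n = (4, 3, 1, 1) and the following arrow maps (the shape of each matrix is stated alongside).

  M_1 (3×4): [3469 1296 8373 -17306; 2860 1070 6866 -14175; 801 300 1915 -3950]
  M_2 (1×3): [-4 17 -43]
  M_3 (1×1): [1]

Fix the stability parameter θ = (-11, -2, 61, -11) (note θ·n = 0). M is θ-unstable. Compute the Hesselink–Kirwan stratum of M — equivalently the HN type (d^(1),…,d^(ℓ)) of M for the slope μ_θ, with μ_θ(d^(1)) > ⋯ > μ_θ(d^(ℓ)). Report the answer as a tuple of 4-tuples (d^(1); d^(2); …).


Interval decomposition of M: I[1,1], I[1,2]^2, I[1,4].
HN type (ℓ=3): μ^(1)=25; μ^(2)=-2; μ^(3)=-11

((0, 0, 1, 1); (0, 3, 0, 0); (4, 0, 0, 0))


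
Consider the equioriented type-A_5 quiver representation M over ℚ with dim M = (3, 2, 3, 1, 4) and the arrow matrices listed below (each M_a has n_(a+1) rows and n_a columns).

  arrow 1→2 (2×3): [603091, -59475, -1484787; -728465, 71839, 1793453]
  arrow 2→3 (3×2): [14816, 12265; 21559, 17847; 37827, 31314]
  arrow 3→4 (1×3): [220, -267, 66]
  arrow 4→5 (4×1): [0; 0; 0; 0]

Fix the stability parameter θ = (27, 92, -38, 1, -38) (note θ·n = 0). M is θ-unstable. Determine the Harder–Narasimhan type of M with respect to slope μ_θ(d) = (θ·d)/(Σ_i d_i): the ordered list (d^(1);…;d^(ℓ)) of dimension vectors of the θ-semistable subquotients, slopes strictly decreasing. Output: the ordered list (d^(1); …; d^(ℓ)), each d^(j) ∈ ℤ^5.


Via rank(M_{q-1}∘⋯∘M_p): M ≅ I[1,1], I[1,3], I[1,4], I[3,3], I[5,5]^4.
μ_θ-semistable layers: μ^(1)=27; μ^(2)=41/2; μ^(3)=-38

((2, 1, 1, 0, 0); (1, 1, 1, 1, 0); (0, 0, 1, 0, 4))


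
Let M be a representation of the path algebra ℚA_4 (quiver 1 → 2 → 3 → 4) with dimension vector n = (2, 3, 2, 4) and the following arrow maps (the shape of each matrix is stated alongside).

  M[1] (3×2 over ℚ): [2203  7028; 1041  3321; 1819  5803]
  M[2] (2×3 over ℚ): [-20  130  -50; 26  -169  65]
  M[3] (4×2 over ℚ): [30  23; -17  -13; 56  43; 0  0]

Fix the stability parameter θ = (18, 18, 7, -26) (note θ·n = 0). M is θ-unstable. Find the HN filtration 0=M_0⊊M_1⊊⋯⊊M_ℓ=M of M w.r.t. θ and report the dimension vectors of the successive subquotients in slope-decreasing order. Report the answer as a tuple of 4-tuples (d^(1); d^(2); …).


Interval decomposition of M: I[1,2], I[1,4], I[2,2], I[3,4], I[4,4]^2.
HN type (ℓ=4): μ^(1)=18; μ^(2)=17/4; μ^(3)=-19/2; μ^(4)=-26

((1, 2, 0, 0); (1, 1, 1, 1); (0, 0, 1, 1); (0, 0, 0, 2))


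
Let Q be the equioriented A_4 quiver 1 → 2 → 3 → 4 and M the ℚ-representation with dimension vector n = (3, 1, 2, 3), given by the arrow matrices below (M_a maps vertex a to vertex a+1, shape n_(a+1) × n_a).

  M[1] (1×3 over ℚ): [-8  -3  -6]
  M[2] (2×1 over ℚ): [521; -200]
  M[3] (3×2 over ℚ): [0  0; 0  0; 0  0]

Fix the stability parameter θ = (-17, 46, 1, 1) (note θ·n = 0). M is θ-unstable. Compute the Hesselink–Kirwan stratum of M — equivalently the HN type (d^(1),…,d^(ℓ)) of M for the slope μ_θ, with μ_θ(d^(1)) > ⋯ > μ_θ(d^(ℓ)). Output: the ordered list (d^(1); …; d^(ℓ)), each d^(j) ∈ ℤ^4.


Barcode: M ≅ I[1,1]^2, I[1,3], I[3,3], I[4,4]^3. HN layers by μ_θ (3 steps, strictly decreasing):
  μ^(1)=47/2; μ^(2)=1; μ^(3)=-17

((0, 1, 1, 0); (0, 0, 1, 3); (3, 0, 0, 0))


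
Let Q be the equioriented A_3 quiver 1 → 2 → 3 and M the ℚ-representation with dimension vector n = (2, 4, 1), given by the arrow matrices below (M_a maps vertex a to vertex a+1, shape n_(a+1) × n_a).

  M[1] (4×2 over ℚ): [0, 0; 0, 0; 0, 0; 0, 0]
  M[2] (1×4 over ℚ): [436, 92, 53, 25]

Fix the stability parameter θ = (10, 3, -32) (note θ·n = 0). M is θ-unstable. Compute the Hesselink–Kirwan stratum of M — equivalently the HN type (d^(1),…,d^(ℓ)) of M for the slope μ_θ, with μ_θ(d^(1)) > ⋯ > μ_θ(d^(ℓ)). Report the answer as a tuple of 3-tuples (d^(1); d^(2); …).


Via rank(M_{q-1}∘⋯∘M_p): M ≅ I[1,1]^2, I[2,2]^3, I[2,3].
μ_θ-semistable layers: μ^(1)=10; μ^(2)=3; μ^(3)=-29/2

((2, 0, 0); (0, 3, 0); (0, 1, 1))


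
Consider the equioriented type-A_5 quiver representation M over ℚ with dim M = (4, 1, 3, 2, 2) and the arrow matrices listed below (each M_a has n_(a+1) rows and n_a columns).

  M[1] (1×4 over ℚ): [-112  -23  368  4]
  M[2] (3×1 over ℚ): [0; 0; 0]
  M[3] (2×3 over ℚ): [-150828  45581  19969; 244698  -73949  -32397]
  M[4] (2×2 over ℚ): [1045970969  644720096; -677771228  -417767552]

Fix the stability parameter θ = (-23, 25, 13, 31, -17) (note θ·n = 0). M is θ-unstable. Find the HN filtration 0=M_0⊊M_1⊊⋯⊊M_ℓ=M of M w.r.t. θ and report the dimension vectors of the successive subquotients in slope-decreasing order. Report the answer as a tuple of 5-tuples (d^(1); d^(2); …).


Via rank(M_{q-1}∘⋯∘M_p): M ≅ I[1,1]^3, I[1,2], I[3,3], I[3,4], I[3,5], I[5,5].
μ_θ-semistable layers: μ^(1)=31; μ^(2)=25; μ^(3)=13; μ^(4)=9; μ^(5)=-17; μ^(6)=-23

((0, 0, 0, 1, 0); (0, 1, 0, 0, 0); (0, 0, 2, 0, 0); (0, 0, 1, 1, 1); (0, 0, 0, 0, 1); (4, 0, 0, 0, 0))


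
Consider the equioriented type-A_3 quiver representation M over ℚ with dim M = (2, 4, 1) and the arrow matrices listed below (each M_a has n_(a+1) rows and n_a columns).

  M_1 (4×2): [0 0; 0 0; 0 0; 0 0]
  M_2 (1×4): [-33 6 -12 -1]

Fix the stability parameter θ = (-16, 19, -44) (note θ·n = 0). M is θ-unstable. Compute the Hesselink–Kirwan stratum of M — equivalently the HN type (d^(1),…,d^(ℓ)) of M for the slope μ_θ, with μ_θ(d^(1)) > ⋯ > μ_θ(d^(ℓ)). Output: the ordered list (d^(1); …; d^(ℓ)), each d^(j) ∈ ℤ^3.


Via rank(M_{q-1}∘⋯∘M_p): M ≅ I[1,1]^2, I[2,2]^3, I[2,3].
μ_θ-semistable layers: μ^(1)=19; μ^(2)=-25/2; μ^(3)=-16

((0, 3, 0); (0, 1, 1); (2, 0, 0))


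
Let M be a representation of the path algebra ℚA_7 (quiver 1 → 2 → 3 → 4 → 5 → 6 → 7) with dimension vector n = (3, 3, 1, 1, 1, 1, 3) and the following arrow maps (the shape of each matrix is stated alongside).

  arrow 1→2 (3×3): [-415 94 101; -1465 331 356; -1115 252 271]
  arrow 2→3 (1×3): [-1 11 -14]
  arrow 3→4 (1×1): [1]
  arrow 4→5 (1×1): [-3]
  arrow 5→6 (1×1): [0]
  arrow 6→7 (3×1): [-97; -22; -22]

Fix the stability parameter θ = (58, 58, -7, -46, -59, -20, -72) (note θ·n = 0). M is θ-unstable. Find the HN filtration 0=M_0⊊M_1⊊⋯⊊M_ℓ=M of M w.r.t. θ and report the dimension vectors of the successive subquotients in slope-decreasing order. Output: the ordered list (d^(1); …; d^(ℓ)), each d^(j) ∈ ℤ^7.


Barcode: M ≅ I[1,1], I[1,2], I[1,5], I[2,2], I[6,7], I[7,7]^2. HN layers by μ_θ (4 steps, strictly decreasing):
  μ^(1)=58; μ^(2)=4/5; μ^(3)=-46; μ^(4)=-72

((2, 2, 0, 0, 0, 0, 0); (1, 1, 1, 1, 1, 0, 0); (0, 0, 0, 0, 0, 1, 1); (0, 0, 0, 0, 0, 0, 2))


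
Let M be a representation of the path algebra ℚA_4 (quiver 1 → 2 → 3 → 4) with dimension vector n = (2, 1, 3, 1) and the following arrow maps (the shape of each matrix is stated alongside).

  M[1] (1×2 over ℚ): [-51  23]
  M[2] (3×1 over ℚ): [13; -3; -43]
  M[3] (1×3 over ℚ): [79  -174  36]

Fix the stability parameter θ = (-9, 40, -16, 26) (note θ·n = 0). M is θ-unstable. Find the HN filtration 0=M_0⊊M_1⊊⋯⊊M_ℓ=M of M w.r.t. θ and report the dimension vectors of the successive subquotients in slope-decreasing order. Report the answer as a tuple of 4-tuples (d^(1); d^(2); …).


Barcode: M ≅ I[1,1], I[1,4], I[3,3]^2. HN layers by μ_θ (4 steps, strictly decreasing):
  μ^(1)=26; μ^(2)=12; μ^(3)=-9; μ^(4)=-16

((0, 0, 0, 1); (0, 1, 1, 0); (2, 0, 0, 0); (0, 0, 2, 0))


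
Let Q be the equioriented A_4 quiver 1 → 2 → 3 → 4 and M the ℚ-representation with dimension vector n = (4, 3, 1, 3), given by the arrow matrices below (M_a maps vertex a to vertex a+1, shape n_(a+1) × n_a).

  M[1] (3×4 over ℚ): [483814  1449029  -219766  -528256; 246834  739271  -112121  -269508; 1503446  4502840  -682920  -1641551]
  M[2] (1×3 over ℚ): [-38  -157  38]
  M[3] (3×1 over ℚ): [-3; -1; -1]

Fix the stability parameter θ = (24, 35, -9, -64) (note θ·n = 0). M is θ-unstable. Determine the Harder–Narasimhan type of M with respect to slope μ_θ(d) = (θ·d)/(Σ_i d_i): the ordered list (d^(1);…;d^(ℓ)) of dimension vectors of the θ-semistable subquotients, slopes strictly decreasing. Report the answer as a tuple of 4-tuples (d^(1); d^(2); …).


Interval decomposition of M: I[1,1], I[1,2]^2, I[1,4], I[4,4]^2.
HN type (ℓ=4): μ^(1)=35; μ^(2)=24; μ^(3)=-7/2; μ^(4)=-64

((0, 2, 0, 0); (3, 0, 0, 0); (1, 1, 1, 1); (0, 0, 0, 2))


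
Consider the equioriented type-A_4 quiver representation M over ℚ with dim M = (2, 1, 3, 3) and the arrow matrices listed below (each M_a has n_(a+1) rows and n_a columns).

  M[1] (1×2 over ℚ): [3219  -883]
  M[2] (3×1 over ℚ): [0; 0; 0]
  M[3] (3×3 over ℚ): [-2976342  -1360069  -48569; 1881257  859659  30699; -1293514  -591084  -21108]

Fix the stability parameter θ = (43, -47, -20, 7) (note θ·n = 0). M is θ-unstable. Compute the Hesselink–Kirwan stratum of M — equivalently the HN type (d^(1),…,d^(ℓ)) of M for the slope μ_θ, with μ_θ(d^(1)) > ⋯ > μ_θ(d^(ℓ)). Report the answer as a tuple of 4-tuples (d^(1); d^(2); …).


Interval decomposition of M: I[1,1], I[1,2], I[3,3], I[3,4]^2, I[4,4].
HN type (ℓ=4): μ^(1)=43; μ^(2)=7; μ^(3)=-2; μ^(4)=-20

((1, 0, 0, 0); (0, 0, 0, 3); (1, 1, 0, 0); (0, 0, 3, 0))


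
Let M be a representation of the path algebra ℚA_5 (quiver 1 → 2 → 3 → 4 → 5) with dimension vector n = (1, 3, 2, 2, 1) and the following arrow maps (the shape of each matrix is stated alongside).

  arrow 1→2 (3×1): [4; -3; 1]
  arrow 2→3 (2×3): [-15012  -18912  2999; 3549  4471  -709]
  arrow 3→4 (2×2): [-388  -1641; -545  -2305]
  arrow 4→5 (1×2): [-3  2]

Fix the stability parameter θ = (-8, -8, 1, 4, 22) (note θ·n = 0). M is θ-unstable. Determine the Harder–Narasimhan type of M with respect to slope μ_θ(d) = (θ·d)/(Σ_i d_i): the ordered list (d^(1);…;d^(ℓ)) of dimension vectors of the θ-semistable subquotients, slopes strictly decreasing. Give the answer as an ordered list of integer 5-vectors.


Interval decomposition of M: I[1,4], I[2,2], I[2,5].
HN type (ℓ=4): μ^(1)=22; μ^(2)=4; μ^(3)=1; μ^(4)=-8

((0, 0, 0, 0, 1); (0, 0, 0, 2, 0); (0, 0, 2, 0, 0); (1, 3, 0, 0, 0))


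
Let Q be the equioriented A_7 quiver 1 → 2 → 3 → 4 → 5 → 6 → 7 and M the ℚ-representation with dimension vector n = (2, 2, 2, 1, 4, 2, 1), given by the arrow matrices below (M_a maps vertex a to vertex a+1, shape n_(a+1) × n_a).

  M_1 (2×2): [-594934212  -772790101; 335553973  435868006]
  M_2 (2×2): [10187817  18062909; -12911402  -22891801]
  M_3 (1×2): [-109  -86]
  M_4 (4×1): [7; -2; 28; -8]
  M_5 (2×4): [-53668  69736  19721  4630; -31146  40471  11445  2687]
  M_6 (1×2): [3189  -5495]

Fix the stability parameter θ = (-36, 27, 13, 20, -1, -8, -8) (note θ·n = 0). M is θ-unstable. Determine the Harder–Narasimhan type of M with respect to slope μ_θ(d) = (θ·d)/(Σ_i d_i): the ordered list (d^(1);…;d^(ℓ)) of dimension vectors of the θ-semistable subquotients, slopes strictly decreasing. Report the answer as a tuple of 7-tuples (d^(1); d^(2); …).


Barcode: M ≅ I[1,3], I[1,5], I[5,5], I[5,6], I[5,7]. HN layers by μ_θ (6 steps, strictly decreasing):
  μ^(1)=20; μ^(2)=59/4; μ^(3)=-1; μ^(4)=-9/2; μ^(5)=-17/3; μ^(6)=-36

((0, 1, 1, 0, 0, 0, 0); (0, 1, 1, 1, 1, 0, 0); (0, 0, 0, 0, 1, 0, 0); (0, 0, 0, 0, 1, 1, 0); (0, 0, 0, 0, 1, 1, 1); (2, 0, 0, 0, 0, 0, 0))


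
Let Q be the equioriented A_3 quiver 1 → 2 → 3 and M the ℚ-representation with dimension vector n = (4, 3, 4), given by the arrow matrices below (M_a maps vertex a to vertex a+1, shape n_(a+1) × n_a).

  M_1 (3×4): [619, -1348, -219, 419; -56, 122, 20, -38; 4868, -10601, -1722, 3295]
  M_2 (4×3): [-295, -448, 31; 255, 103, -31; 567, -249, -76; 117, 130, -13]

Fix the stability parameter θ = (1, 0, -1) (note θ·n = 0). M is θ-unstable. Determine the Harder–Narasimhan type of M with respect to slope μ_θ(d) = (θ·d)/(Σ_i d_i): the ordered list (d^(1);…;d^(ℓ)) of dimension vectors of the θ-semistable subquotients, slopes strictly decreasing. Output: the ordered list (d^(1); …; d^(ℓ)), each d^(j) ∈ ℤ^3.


Interval decomposition of M: I[1,1]^2, I[1,3]^2, I[2,3], I[3,3].
HN type (ℓ=4): μ^(1)=1; μ^(2)=0; μ^(3)=-1/2; μ^(4)=-1

((2, 0, 0); (2, 2, 2); (0, 1, 1); (0, 0, 1))


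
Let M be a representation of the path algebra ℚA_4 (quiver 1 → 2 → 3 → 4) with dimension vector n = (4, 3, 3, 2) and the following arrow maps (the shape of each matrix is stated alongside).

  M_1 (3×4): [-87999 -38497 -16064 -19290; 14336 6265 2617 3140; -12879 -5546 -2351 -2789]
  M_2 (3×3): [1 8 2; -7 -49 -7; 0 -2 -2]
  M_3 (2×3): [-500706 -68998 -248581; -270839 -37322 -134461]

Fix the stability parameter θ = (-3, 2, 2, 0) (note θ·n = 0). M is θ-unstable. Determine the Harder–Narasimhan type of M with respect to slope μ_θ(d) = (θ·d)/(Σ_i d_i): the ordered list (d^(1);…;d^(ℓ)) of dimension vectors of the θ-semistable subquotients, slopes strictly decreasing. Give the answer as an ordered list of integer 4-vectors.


Barcode: M ≅ I[1,1], I[1,2], I[1,3], I[1,4], I[3,4]. HN layers by μ_θ (4 steps, strictly decreasing):
  μ^(1)=2; μ^(2)=4/3; μ^(3)=1; μ^(4)=-3

((0, 2, 1, 0); (0, 1, 1, 1); (0, 0, 1, 1); (4, 0, 0, 0))


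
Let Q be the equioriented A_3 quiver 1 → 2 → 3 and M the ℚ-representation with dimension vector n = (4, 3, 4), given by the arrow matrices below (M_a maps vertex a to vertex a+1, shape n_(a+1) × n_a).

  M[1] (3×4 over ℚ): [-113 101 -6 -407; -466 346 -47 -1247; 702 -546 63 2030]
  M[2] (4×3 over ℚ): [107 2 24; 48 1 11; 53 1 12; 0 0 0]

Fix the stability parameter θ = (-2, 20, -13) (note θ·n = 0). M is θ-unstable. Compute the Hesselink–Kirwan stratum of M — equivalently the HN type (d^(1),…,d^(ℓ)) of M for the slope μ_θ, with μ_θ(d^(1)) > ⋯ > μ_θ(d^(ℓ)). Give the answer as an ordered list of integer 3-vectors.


Interval decomposition of M: I[1,1], I[1,3]^3, I[3,3].
HN type (ℓ=3): μ^(1)=7/2; μ^(2)=-2; μ^(3)=-13

((0, 3, 3); (4, 0, 0); (0, 0, 1))


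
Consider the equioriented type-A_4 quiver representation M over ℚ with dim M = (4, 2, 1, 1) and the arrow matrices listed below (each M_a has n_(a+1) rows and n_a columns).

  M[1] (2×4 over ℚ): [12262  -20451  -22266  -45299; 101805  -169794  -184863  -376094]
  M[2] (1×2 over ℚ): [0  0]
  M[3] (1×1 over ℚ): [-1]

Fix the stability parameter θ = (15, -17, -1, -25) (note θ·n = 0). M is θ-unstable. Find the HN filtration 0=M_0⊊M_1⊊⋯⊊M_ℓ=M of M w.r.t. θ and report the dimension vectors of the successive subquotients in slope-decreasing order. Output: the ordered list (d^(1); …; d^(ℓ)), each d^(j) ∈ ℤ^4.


Interval decomposition of M: I[1,1]^2, I[1,2]^2, I[3,4].
HN type (ℓ=3): μ^(1)=15; μ^(2)=-1; μ^(3)=-13

((2, 0, 0, 0); (2, 2, 0, 0); (0, 0, 1, 1))


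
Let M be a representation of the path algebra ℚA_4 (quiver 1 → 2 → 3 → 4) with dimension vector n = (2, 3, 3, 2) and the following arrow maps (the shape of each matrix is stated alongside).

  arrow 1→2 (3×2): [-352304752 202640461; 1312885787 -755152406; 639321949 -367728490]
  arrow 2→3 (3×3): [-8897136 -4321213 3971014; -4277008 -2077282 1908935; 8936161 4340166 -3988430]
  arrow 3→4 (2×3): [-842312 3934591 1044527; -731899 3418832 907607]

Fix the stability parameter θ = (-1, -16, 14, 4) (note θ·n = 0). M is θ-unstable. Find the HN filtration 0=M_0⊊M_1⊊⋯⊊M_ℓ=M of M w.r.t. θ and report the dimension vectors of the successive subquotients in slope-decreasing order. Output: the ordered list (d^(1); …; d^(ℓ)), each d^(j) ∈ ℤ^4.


Via rank(M_{q-1}∘⋯∘M_p): M ≅ I[1,3], I[1,4], I[2,4].
μ_θ-semistable layers: μ^(1)=14; μ^(2)=9; μ^(3)=-17/2; μ^(4)=-16

((0, 0, 1, 0); (0, 0, 2, 2); (2, 2, 0, 0); (0, 1, 0, 0))


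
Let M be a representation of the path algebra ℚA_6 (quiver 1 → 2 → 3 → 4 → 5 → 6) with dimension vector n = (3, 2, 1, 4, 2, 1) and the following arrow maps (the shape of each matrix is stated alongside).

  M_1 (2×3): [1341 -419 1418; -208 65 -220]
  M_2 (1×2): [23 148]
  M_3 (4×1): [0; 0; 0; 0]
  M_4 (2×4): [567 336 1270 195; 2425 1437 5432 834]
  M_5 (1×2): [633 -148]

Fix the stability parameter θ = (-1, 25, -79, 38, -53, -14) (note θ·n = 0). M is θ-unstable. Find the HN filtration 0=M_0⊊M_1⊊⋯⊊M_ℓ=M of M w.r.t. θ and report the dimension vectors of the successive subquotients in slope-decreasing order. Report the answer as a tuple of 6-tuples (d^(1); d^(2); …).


Barcode: M ≅ I[1,1], I[1,2], I[1,3], I[4,4]^2, I[4,5], I[4,6]. HN layers by μ_θ (6 steps, strictly decreasing):
  μ^(1)=38; μ^(2)=25; μ^(3)=-1; μ^(4)=-15/2; μ^(5)=-29/3; μ^(6)=-55/3

((0, 0, 0, 2, 0, 0); (0, 1, 0, 0, 0, 0); (2, 0, 0, 0, 0, 0); (0, 0, 0, 1, 1, 0); (0, 0, 0, 1, 1, 1); (1, 1, 1, 0, 0, 0))


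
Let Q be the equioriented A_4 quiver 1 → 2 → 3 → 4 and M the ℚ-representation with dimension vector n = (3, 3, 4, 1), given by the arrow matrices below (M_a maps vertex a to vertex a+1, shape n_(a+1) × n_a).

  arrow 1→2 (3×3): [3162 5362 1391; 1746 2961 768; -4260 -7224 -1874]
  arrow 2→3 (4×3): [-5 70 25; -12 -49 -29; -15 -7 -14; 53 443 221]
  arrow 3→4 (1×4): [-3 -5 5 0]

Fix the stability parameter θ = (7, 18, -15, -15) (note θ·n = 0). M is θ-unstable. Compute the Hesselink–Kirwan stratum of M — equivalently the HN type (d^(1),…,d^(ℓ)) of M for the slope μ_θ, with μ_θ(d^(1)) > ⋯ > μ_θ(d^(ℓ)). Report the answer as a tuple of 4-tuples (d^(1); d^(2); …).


Barcode: M ≅ I[1,1], I[1,3]^2, I[2,3], I[3,4]. HN layers by μ_θ (4 steps, strictly decreasing):
  μ^(1)=7; μ^(2)=10/3; μ^(3)=3/2; μ^(4)=-15

((1, 0, 0, 0); (2, 2, 2, 0); (0, 1, 1, 0); (0, 0, 1, 1))


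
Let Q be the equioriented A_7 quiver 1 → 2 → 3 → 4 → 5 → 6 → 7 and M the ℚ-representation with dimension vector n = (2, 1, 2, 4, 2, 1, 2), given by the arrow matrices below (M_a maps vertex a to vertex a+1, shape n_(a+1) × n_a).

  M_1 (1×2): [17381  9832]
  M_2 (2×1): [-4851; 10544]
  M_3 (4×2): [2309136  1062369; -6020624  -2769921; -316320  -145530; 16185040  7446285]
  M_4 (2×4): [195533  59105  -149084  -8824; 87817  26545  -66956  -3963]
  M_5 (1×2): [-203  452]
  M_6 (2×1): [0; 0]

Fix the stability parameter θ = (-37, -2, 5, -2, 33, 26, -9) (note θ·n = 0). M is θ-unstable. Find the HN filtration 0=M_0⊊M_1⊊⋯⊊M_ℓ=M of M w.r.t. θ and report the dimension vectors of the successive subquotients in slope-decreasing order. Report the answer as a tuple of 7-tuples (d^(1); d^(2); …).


Interval decomposition of M: I[1,1], I[1,3], I[3,5], I[4,4]^2, I[4,6], I[7,7]^2.
HN type (ℓ=7): μ^(1)=33; μ^(2)=59/2; μ^(3)=5; μ^(4)=3/2; μ^(5)=-2; μ^(6)=-9; μ^(7)=-37

((0, 0, 0, 0, 1, 0, 0); (0, 0, 0, 0, 1, 1, 0); (0, 0, 1, 0, 0, 0, 0); (0, 0, 1, 1, 0, 0, 0); (0, 1, 0, 3, 0, 0, 0); (0, 0, 0, 0, 0, 0, 2); (2, 0, 0, 0, 0, 0, 0))


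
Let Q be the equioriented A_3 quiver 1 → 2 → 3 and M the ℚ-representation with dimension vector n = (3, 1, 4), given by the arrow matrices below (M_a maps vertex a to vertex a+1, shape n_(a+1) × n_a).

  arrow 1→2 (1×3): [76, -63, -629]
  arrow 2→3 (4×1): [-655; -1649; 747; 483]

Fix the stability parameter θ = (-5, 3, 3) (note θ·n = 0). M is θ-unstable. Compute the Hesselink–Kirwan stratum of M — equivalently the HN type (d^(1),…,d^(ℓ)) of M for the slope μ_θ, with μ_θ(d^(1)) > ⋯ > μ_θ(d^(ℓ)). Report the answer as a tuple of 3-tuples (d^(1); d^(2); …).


Barcode: M ≅ I[1,1]^2, I[1,3], I[3,3]^3. HN layers by μ_θ (2 steps, strictly decreasing):
  μ^(1)=3; μ^(2)=-5

((0, 1, 4); (3, 0, 0))


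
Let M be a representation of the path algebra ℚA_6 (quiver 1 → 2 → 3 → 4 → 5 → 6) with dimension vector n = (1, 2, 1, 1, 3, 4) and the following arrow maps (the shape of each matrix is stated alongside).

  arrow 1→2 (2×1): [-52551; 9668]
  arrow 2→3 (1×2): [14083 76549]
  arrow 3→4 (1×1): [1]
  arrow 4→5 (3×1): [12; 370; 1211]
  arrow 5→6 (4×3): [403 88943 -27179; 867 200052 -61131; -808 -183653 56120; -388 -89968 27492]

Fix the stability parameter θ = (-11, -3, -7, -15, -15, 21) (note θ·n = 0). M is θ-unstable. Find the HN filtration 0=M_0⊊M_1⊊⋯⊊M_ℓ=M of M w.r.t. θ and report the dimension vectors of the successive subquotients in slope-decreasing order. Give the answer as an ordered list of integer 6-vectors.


Barcode: M ≅ I[1,6], I[2,2], I[5,5], I[5,6], I[6,6]^2. HN layers by μ_θ (5 steps, strictly decreasing):
  μ^(1)=21; μ^(2)=-3; μ^(3)=-10; μ^(4)=-11; μ^(5)=-15

((0, 0, 0, 0, 0, 4); (0, 1, 0, 0, 0, 0); (0, 1, 1, 1, 1, 0); (1, 0, 0, 0, 0, 0); (0, 0, 0, 0, 2, 0))


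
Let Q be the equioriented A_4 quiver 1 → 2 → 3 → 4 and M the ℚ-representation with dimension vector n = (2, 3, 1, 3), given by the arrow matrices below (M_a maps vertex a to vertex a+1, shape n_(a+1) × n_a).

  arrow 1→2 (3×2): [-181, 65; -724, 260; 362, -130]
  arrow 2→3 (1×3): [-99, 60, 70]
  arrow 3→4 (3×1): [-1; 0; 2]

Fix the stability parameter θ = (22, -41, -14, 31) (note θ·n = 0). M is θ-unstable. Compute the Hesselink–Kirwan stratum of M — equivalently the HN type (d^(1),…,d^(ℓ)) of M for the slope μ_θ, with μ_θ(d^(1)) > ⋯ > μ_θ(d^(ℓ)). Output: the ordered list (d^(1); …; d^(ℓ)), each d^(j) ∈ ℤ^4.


Interval decomposition of M: I[1,1], I[1,4], I[2,2]^2, I[4,4]^2.
HN type (ℓ=4): μ^(1)=31; μ^(2)=22; μ^(3)=-11; μ^(4)=-41

((0, 0, 0, 3); (1, 0, 0, 0); (1, 1, 1, 0); (0, 2, 0, 0))


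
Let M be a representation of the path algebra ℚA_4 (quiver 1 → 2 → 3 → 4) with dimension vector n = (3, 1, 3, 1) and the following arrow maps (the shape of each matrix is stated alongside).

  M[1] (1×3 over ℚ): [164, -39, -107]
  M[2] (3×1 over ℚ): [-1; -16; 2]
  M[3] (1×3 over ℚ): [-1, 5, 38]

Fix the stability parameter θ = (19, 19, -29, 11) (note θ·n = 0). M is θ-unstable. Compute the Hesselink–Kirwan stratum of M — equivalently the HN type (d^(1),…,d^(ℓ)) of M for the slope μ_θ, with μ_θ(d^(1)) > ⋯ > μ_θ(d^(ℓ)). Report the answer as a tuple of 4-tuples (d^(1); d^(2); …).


Via rank(M_{q-1}∘⋯∘M_p): M ≅ I[1,1]^2, I[1,4], I[3,3]^2.
μ_θ-semistable layers: μ^(1)=19; μ^(2)=11; μ^(3)=3; μ^(4)=-29

((2, 0, 0, 0); (0, 0, 0, 1); (1, 1, 1, 0); (0, 0, 2, 0))


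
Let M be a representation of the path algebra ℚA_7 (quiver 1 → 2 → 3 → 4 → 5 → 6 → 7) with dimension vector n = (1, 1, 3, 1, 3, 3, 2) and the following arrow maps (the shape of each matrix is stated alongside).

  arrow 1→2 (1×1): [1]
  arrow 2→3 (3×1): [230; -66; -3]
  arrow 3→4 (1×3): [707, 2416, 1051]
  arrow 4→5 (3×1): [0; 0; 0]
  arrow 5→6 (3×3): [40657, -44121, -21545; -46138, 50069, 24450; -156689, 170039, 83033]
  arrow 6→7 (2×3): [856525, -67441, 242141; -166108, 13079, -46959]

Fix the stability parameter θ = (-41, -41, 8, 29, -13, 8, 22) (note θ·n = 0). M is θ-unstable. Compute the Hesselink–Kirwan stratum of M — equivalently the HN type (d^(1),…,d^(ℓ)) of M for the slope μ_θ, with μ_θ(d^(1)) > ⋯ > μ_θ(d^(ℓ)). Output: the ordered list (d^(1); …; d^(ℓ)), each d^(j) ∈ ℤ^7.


Interval decomposition of M: I[1,4], I[3,3]^2, I[5,5], I[5,7]^2, I[6,6].
HN type (ℓ=5): μ^(1)=29; μ^(2)=22; μ^(3)=8; μ^(4)=-13; μ^(5)=-41

((0, 0, 0, 1, 0, 0, 0); (0, 0, 0, 0, 0, 0, 2); (0, 0, 3, 0, 0, 3, 0); (0, 0, 0, 0, 3, 0, 0); (1, 1, 0, 0, 0, 0, 0))


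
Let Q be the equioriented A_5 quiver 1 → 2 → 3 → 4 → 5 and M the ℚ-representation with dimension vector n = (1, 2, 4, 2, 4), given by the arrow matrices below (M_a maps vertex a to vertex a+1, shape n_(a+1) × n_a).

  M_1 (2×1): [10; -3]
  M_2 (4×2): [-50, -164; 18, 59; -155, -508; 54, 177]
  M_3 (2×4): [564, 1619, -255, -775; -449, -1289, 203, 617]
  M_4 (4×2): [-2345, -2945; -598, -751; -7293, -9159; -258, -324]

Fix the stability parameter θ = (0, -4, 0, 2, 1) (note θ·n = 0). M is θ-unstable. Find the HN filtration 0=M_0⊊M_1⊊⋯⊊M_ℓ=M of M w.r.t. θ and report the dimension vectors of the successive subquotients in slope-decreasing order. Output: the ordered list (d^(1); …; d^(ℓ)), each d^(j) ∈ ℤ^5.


Barcode: M ≅ I[1,3], I[2,5], I[3,3], I[3,5], I[5,5]^2. HN layers by μ_θ (5 steps, strictly decreasing):
  μ^(1)=3/2; μ^(2)=1; μ^(3)=0; μ^(4)=-2; μ^(5)=-4

((0, 0, 0, 2, 2); (0, 0, 0, 0, 2); (0, 0, 4, 0, 0); (1, 1, 0, 0, 0); (0, 1, 0, 0, 0))


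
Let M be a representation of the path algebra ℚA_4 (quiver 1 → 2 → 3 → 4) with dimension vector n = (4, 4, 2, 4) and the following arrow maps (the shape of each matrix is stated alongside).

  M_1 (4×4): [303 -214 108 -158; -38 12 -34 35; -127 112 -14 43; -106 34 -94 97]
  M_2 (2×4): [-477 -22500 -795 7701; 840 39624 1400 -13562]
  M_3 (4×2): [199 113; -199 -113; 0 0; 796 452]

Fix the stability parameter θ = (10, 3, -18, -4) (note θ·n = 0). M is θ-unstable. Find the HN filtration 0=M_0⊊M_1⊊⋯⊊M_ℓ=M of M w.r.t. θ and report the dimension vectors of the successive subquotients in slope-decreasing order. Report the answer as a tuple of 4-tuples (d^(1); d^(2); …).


Via rank(M_{q-1}∘⋯∘M_p): M ≅ I[1,2]^2, I[1,3], I[1,4], I[4,4]^3.
μ_θ-semistable layers: μ^(1)=13/2; μ^(2)=-5/3; μ^(3)=-9/4; μ^(4)=-4

((2, 2, 0, 0); (1, 1, 1, 0); (1, 1, 1, 1); (0, 0, 0, 3))


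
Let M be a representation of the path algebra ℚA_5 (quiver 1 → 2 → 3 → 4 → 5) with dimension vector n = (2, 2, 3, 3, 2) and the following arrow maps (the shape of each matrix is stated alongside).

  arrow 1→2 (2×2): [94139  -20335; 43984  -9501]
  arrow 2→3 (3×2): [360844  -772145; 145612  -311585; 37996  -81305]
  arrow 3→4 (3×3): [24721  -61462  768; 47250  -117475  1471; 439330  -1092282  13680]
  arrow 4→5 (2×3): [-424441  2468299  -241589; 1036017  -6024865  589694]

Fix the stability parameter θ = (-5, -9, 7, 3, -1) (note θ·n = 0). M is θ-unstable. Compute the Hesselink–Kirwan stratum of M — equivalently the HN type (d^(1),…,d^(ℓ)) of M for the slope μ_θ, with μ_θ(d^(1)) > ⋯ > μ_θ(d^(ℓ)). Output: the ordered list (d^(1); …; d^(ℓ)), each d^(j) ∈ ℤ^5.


Barcode: M ≅ I[1,2], I[1,5], I[3,4], I[3,5]. HN layers by μ_θ (3 steps, strictly decreasing):
  μ^(1)=5; μ^(2)=3; μ^(3)=-7

((0, 0, 1, 1, 0); (0, 0, 2, 2, 2); (2, 2, 0, 0, 0))


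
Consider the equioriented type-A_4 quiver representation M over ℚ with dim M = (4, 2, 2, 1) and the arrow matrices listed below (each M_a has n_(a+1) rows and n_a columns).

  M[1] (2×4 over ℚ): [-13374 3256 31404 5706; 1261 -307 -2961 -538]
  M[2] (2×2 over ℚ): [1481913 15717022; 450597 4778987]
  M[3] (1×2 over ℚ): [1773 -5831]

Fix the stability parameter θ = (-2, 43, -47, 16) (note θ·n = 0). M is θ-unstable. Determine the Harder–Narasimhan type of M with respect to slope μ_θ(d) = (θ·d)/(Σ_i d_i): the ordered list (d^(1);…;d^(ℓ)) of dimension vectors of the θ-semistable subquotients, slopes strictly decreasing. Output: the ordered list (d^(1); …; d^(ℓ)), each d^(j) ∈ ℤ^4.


Interval decomposition of M: I[1,1]^2, I[1,3], I[1,4].
HN type (ℓ=2): μ^(1)=16; μ^(2)=-2

((0, 0, 0, 1); (4, 2, 2, 0))


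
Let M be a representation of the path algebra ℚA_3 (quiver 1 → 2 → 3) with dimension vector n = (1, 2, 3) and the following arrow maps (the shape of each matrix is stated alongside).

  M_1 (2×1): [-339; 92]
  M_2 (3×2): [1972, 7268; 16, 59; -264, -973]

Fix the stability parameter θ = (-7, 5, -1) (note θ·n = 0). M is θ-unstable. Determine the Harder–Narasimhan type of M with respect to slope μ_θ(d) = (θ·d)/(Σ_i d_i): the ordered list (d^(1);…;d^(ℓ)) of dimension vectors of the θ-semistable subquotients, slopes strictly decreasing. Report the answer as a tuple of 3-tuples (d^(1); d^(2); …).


Via rank(M_{q-1}∘⋯∘M_p): M ≅ I[1,3], I[2,3], I[3,3].
μ_θ-semistable layers: μ^(1)=2; μ^(2)=-1; μ^(3)=-7

((0, 2, 2); (0, 0, 1); (1, 0, 0))


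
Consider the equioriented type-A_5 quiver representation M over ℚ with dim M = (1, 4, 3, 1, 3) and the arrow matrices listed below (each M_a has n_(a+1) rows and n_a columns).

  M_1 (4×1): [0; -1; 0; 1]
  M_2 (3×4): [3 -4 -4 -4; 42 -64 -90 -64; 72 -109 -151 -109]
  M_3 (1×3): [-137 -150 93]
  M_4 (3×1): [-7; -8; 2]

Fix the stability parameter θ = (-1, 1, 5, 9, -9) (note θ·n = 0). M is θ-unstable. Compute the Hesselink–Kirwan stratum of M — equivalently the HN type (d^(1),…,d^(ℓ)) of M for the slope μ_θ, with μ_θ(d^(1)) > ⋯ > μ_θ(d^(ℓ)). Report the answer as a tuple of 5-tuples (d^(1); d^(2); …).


Interval decomposition of M: I[1,2], I[2,3]^2, I[2,5], I[5,5]^2.
HN type (ℓ=5): μ^(1)=5; μ^(2)=5/3; μ^(3)=1; μ^(4)=-1; μ^(5)=-9

((0, 0, 2, 0, 0); (0, 0, 1, 1, 1); (0, 4, 0, 0, 0); (1, 0, 0, 0, 0); (0, 0, 0, 0, 2))


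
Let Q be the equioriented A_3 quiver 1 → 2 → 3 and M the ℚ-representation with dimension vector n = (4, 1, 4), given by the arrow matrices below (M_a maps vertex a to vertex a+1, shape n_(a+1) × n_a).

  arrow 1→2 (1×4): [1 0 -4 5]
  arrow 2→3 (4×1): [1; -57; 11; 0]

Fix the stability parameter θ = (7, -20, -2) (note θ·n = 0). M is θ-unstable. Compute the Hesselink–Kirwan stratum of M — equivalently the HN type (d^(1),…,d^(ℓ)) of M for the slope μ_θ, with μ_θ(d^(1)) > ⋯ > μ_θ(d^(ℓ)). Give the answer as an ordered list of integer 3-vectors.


Via rank(M_{q-1}∘⋯∘M_p): M ≅ I[1,1]^3, I[1,3], I[3,3]^3.
μ_θ-semistable layers: μ^(1)=7; μ^(2)=-2; μ^(3)=-13/2

((3, 0, 0); (0, 0, 4); (1, 1, 0))


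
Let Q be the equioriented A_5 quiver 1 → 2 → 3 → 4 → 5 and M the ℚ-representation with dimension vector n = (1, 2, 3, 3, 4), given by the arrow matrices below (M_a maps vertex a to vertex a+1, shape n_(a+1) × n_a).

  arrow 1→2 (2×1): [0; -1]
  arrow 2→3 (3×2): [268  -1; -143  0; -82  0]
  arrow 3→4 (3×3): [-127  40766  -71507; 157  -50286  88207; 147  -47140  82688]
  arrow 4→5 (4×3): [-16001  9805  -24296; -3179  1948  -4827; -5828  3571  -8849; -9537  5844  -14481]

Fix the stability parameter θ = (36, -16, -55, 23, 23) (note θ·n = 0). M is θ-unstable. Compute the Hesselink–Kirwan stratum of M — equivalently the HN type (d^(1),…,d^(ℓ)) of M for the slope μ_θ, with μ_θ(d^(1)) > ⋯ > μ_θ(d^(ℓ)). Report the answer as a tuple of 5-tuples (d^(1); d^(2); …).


Via rank(M_{q-1}∘⋯∘M_p): M ≅ I[1,4], I[2,3], I[3,5], I[4,5], I[5,5]^2.
μ_θ-semistable layers: μ^(1)=23; μ^(2)=-35/3; μ^(3)=-71/2; μ^(4)=-55

((0, 0, 0, 3, 4); (1, 1, 1, 0, 0); (0, 1, 1, 0, 0); (0, 0, 1, 0, 0))
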